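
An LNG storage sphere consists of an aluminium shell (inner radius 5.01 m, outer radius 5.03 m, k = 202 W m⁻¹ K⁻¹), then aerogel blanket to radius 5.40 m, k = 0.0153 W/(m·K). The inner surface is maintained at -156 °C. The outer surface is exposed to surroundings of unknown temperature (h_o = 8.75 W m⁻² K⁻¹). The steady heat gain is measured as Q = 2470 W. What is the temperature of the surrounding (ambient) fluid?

Series resistances:
  R_aluminium = (1/5.01 − 1/5.03)/(4πk) = 7.936×10^-4/(4π·202) = 3.127×10^-7 K/W
  R_aerogel blanket = (1/5.03 − 1/5.40)/(4πk) = 0.01362/(4π·0.0153) = 0.07085 K/W
  R_conv,out = 1/(4πr²h) = 1/(4π·5.40²·8.75) = 3.119×10^-4 K/W
ΣR = 0.07116 K/W
ΔT = Q·ΣR = 2470 × 0.07116 = 175.8 K
Heat flows inward, so T_out = T_in + ΔT = -156 + 175.8 = 19.8 °C

T_out = 19.8 °C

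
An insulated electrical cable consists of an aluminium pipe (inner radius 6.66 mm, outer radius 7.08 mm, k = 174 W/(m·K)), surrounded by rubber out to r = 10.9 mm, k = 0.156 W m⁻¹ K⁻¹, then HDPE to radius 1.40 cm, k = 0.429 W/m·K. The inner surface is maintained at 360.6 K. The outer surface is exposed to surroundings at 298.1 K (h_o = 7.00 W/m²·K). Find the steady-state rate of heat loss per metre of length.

Treat each layer as a resistance in series:
  R'_aluminium = ln(0.00708/0.00666)/(2πk) = 0.06115/(2π·174) = 5.594×10^-5 m·K/W
  R'_rubber = ln(0.0109/0.00708)/(2πk) = 0.4315/(2π·0.156) = 0.4402 m·K/W
  R'_HDPE = ln(0.0140/0.0109)/(2πk) = 0.2503/(2π·0.429) = 0.09286 m·K/W
  R'_conv,out = 1/(2πr h) = 1/(2π·0.0140·7.00) = 1.624 m·K/W
ΣR = 5.594×10^-5 + 0.4402 + 0.09286 + 1.624 = 2.157 m·K/W
Q' = ΔT/ΣR = (360.6 K − 298.1 K)/2.157 = 29.0 W/m

Q' = 29.0 W/m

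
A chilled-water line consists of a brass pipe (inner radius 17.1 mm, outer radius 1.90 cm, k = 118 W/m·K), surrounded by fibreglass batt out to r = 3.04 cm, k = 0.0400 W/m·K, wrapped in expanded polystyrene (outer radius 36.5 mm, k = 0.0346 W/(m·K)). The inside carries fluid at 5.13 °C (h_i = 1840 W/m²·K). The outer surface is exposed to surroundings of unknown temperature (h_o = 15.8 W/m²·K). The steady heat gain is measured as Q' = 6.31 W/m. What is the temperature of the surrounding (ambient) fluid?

Series resistances:
  R'_conv,in = 1/(2πr h) = 1/(2π·0.0171·1840) = 0.005058 m·K/W
  R'_brass = ln(0.0190/0.0171)/(2πk) = 0.1054/(2π·118) = 1.421×10^-4 m·K/W
  R'_fibreglass batt = ln(0.0304/0.0190)/(2πk) = 0.4700/(2π·0.0400) = 1.870 m·K/W
  R'_expanded polystyrene = ln(0.0365/0.0304)/(2πk) = 0.1829/(2π·0.0346) = 0.8412 m·K/W
  R'_conv,out = 1/(2πr h) = 1/(2π·0.0365·15.8) = 0.2760 m·K/W
ΣR = 2.992 m·K/W
ΔT = Q'·ΣR = 6.31 × 2.992 = 18.88 K
Heat flows inward, so T_out = T_in + ΔT = 5.13 + 18.88 = 24.0 °C

T_out = 24.0 °C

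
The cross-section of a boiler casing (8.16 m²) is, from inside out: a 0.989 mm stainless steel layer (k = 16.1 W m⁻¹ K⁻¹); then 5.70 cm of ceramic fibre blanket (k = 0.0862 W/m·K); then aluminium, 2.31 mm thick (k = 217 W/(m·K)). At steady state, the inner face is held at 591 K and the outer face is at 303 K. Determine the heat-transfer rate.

Q = 3.55 kW

Series thermal resistances, inner to outer:
  R_stainless steel = L/(kA) = 9.89×10^-4/(16.1·8.16) = 7.528×10^-6 K/W
  R_ceramic fibre blanket = L/(kA) = 0.0570/(0.0862·8.16) = 0.08104 K/W
  R_aluminium = L/(kA) = 0.00231/(217·8.16) = 1.305×10^-6 K/W
ΣR = 7.528×10^-6 + 0.08104 + 1.305×10^-6 = 0.08105 K/W
Q = ΔT/ΣR = (591 K − 303 K)/0.08105 = 3550 W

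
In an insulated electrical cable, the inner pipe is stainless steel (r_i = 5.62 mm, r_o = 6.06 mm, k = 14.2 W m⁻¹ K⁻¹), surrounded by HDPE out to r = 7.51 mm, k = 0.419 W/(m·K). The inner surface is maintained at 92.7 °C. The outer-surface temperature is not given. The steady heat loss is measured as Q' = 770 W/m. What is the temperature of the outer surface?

Sum the resistances:
  R'_stainless steel = ln(0.00606/0.00562)/(2πk) = 0.07538/(2π·14.2) = 8.448×10^-4 m·K/W
  R'_HDPE = ln(0.00751/0.00606)/(2πk) = 0.2145/(2π·0.419) = 0.08149 m·K/W
ΣR = 0.08233 m·K/W
ΔT = Q'·ΣR = 770 × 0.08233 = 63.39 K
Heat flows outward, so T_out = T_in − ΔT = 92.7 − 63.39 = 29.3 °C

T_out = 29.3 °C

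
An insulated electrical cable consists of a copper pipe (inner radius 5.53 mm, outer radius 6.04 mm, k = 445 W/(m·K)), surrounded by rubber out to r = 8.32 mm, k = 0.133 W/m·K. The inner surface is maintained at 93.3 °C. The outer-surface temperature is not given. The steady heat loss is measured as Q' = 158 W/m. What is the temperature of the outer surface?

T_out = 32.7 °C

Sum the resistances:
  R'_copper = ln(0.00604/0.00553)/(2πk) = 0.08822/(2π·445) = 3.155×10^-5 m·K/W
  R'_rubber = ln(0.00832/0.00604)/(2πk) = 0.3203/(2π·0.133) = 0.3832 m·K/W
ΣR = 0.3833 m·K/W
ΔT = Q'·ΣR = 158 × 0.3833 = 60.56 K
Heat flows outward, so T_out = T_in − ΔT = 93.3 − 60.56 = 32.7 °C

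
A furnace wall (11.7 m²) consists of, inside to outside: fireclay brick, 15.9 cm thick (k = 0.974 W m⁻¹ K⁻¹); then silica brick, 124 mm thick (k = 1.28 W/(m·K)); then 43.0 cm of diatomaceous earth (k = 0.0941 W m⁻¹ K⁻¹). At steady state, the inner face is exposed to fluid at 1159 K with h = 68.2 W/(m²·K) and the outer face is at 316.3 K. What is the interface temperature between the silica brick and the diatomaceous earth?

T = 1111 K

Treat each layer as a resistance in series:
  R_conv,in = 1/(hA) = 1/(68.2·11.7) = 0.001253 K/W
  R_fireclay brick = L/(kA) = 0.159/(0.974·11.7) = 0.01395 K/W
  R_silica brick = L/(kA) = 0.124/(1.28·11.7) = 0.008280 K/W
  R_diatomaceous earth = L/(kA) = 0.430/(0.0941·11.7) = 0.3906 K/W
ΣR = 0.001253 + 0.01395 + 0.008280 + 0.3906 = 0.4141 K/W
Q = ΔT/ΣR = (1159 K − 316.3 K)/0.4141 = 2035 W
From the inner boundary to the silica brick/diatomaceous earth interface, ΣR_partial = 0.02348 K/W.
T_interface = T_in − Q·ΣR_partial = 1159 K − (2035)(0.02348) = 1111 K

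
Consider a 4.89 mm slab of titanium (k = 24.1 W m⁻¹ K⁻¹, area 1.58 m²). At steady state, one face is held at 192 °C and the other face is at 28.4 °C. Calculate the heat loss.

Q = kA·ΔT/L = 24.1 × 1.58 × |192 °C − 28.4 °C| / 0.00489 = 1.27×10^6 W

Q = 1.27×10^6 W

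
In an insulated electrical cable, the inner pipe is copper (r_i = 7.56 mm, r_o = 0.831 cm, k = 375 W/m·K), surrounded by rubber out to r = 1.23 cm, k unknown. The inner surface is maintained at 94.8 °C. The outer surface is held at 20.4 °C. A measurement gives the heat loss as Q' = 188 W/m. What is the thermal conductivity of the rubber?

ΣR = ΔT/Q' = |94.8 − 20.4|/188 = 0.3957 m·K/W
Known resistances:
  R'_copper = ln(0.00831/0.00756)/(2πk) = 0.09459/(2π·375) = 4.014×10^-5 m·K/W
R_rubber = ΣR − ΣR_known = 0.3957 − 4.014×10^-5 = 0.3957 m·K/W
ln(r₂/r₁)/(2πk) = 0.3957 ⇒ k = 0.3921/(2π·0.3957) = 0.158 W/m·K

k = 0.158 W/m·K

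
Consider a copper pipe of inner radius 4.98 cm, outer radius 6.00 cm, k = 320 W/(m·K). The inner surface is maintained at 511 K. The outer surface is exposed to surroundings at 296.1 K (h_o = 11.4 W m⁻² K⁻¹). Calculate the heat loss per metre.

Resistance network (inner→outer):
  R'_copper = ln(0.0600/0.0498)/(2πk) = 0.1863/(2π·320) = 9.267×10^-5 m·K/W
  R'_conv,out = 1/(2πr h) = 1/(2π·0.0600·11.4) = 0.2327 m·K/W
ΣR = 9.267×10^-5 + 0.2327 = 0.2328 m·K/W
Q' = ΔT/ΣR = (511 K − 296.1 K)/0.2328 = 923 W/m

Q' = 923 W/m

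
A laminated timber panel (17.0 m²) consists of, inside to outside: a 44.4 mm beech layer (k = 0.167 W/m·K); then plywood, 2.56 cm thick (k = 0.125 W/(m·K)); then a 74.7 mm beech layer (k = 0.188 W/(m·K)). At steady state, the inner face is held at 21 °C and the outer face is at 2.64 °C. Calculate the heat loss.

Q = 360 W

Resistance network (inner→outer):
  R_beech = L/(kA) = 0.0444/(0.167·17.0) = 0.01564 K/W
  R_plywood = L/(kA) = 0.0256/(0.125·17.0) = 0.01205 K/W
  R_beech = L/(kA) = 0.0747/(0.188·17.0) = 0.02337 K/W
ΣR = 0.01564 + 0.01205 + 0.02337 = 0.05106 K/W
Q = ΔT/ΣR = (21 °C − 2.64 °C)/0.05106 = 360 W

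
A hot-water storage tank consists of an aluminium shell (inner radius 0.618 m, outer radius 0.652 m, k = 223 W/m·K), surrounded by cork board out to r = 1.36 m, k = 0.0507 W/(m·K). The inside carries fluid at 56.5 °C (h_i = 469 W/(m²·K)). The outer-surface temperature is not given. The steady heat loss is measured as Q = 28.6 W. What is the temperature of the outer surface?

Series resistances:
  R_conv,in = 1/(4πr²h) = 1/(4π·0.618²·469) = 4.443×10^-4 K/W
  R_aluminium = (1/0.618 − 1/0.652)/(4πk) = 0.08438/(4π·223) = 3.011×10^-5 K/W
  R_cork board = (1/0.652 − 1/1.36)/(4πk) = 0.7984/(4π·0.0507) = 1.253 K/W
ΣR = 1.254 K/W
ΔT = Q·ΣR = 28.6 × 1.254 = 35.86 K
Heat flows outward, so T_out = T_in − ΔT = 56.5 − 35.86 = 20.6 °C

T_out = 20.6 °C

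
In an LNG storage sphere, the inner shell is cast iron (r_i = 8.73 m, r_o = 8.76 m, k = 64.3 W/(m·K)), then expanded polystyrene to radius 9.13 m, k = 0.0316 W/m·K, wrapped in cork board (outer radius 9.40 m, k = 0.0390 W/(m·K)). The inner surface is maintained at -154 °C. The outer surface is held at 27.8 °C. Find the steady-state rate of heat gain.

Series thermal resistances, inner to outer:
  R_cast iron = (1/8.73 − 1/8.76)/(4πk) = 3.923×10^-4/(4π·64.3) = 4.855×10^-7 K/W
  R_expanded polystyrene = (1/8.76 − 1/9.13)/(4πk) = 0.004626/(4π·0.0316) = 0.01165 K/W
  R_cork board = (1/9.13 − 1/9.40)/(4πk) = 0.003146/(4π·0.0390) = 0.006419 K/W
ΣR = 4.855×10^-7 + 0.01165 + 0.006419 = 0.01807 K/W
Q = ΔT/ΣR = (-154 °C − 27.8 °C)/0.01807 = -10100 W
(Negative Q ⇒ heat flows inward; heat gain = 10100 W.)

Q = 10.1 kW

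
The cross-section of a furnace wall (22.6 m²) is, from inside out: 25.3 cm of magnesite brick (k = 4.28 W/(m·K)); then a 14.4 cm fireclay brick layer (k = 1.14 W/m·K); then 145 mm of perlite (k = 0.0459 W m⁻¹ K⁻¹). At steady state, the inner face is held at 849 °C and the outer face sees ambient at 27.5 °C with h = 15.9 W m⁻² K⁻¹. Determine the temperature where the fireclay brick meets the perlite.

Resistance network (inner→outer):
  R_magnesite brick = L/(kA) = 0.253/(4.28·22.6) = 0.002616 K/W
  R_fireclay brick = L/(kA) = 0.144/(1.14·22.6) = 0.005589 K/W
  R_perlite = L/(kA) = 0.145/(0.0459·22.6) = 0.1398 K/W
  R_conv,out = 1/(hA) = 1/(15.9·22.6) = 0.002783 K/W
ΣR = 0.002616 + 0.005589 + 0.1398 + 0.002783 = 0.1508 K/W
Q = ΔT/ΣR = (849 °C − 27.5 °C)/0.1508 = 5448 W
From the inner boundary to the fireclay brick/perlite interface, ΣR_partial = 0.008205 K/W.
T_interface = T_in − Q·ΣR_partial = 849 °C − (5448)(0.008205) = 804 °C

T = 804 °C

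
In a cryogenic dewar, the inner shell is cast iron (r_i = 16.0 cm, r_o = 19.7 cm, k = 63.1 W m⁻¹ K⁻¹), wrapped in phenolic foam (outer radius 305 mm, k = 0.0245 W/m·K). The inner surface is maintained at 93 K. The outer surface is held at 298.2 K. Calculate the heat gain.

Q = 35.1 W

Treat each layer as a resistance in series:
  R_cast iron = (1/0.160 − 1/0.197)/(4πk) = 1.174/(4π·63.1) = 0.001480 K/W
  R_phenolic foam = (1/0.197 − 1/0.305)/(4πk) = 1.797/(4π·0.0245) = 5.838 K/W
ΣR = 0.001480 + 5.838 = 5.839 K/W
Q = ΔT/ΣR = (93 K − 298.2 K)/5.839 = -35.1 W
(Negative Q ⇒ heat flows inward; heat gain = 35.1 W.)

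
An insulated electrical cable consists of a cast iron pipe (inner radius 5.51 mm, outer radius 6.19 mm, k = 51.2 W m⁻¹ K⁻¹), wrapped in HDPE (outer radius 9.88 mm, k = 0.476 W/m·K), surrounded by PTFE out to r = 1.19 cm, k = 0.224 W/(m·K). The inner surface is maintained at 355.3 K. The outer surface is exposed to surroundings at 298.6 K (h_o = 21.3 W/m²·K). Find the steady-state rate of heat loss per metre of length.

Resistance network (inner→outer):
  R'_cast iron = ln(0.00619/0.00551)/(2πk) = 0.1164/(2π·51.2) = 3.617×10^-4 m·K/W
  R'_HDPE = ln(0.00988/0.00619)/(2πk) = 0.4676/(2π·0.476) = 0.1563 m·K/W
  R'_PTFE = ln(0.0119/0.00988)/(2πk) = 0.1860/(2π·0.224) = 0.1322 m·K/W
  R'_conv,out = 1/(2πr h) = 1/(2π·0.0119·21.3) = 0.6279 m·K/W
ΣR = 3.617×10^-4 + 0.1563 + 0.1322 + 0.6279 = 0.9168 m·K/W
Q' = ΔT/ΣR = (355.3 K − 298.6 K)/0.9168 = 61.8 W/m

Q' = 61.8 W/m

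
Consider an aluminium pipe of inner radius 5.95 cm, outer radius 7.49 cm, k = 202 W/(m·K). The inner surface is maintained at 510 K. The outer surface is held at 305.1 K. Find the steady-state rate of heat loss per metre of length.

Q' = 1130 kW/m

Q' = 2πk·ΔT/ln(r₂/r₁) = 2π × 202 × 204.9 / ln(0.0749/0.0595) = 1.13×10^6 W/m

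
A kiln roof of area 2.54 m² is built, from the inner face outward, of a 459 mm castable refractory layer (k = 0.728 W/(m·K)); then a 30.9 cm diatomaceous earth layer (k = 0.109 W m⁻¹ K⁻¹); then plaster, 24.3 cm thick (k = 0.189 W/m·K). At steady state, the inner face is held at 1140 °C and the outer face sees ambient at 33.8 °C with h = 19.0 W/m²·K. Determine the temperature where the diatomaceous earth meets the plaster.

Treat each layer as a resistance in series:
  R_castable refractory = L/(kA) = 0.459/(0.728·2.54) = 0.2482 K/W
  R_diatomaceous earth = L/(kA) = 0.309/(0.109·2.54) = 1.116 K/W
  R_plaster = L/(kA) = 0.243/(0.189·2.54) = 0.5062 K/W
  R_conv,out = 1/(hA) = 1/(19.0·2.54) = 0.02072 K/W
ΣR = 0.2482 + 1.116 + 0.5062 + 0.02072 = 1.891 K/W
Q = ΔT/ΣR = (1140 °C − 33.8 °C)/1.891 = 585.0 W
From the inner boundary to the diatomaceous earth/plaster interface, ΣR_partial = 1.364 K/W.
T_interface = T_in − Q·ΣR_partial = 1140 °C − (585.0)(1.364) = 342 °C

T = 342 °C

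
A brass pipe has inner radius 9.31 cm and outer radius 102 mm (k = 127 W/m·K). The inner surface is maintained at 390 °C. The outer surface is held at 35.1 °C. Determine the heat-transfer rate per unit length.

Q' = 2πk·ΔT/ln(r₂/r₁) = 2π × 127 × 354.9 / ln(0.102/0.0931) = 3.10×10^6 W/m

Q' = 3100 kW/m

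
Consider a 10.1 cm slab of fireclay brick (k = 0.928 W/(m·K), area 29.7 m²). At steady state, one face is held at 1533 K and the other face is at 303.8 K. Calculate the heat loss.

Q = 335 kW

Q = kA·ΔT/L = 0.928 × 29.7 × |1533 K − 303.8 K| / 0.101 = 3.35×10^5 W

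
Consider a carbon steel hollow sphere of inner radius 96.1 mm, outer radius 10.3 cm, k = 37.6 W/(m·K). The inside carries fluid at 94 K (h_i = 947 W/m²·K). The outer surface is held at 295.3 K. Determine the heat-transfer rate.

Treat each layer as a resistance in series:
  R_conv,in = 1/(4πr²h) = 1/(4π·0.0961²·947) = 0.009099 K/W
  R_carbon steel = (1/0.0961 − 1/0.103)/(4πk) = 0.6971/(4π·37.6) = 0.001475 K/W
ΣR = 0.009099 + 0.001475 = 0.01057 K/W
Q = ΔT/ΣR = (94 K − 295.3 K)/0.01057 = -19000 W
(Negative Q ⇒ heat flows inward; heat gain = 19000 W.)

Q = 19.0 kW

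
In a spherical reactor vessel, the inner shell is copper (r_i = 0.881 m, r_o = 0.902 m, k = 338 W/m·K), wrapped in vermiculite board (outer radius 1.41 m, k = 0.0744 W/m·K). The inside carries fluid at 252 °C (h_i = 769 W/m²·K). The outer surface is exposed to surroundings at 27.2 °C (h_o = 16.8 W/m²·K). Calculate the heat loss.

Resistance network (inner→outer):
  R_conv,in = 1/(4πr²h) = 1/(4π·0.881²·769) = 1.333×10^-4 K/W
  R_copper = (1/0.881 − 1/0.902)/(4πk) = 0.02643/(4π·338) = 6.222×10^-6 K/W
  R_vermiculite board = (1/0.902 − 1/1.41)/(4πk) = 0.3994/(4π·0.0744) = 0.4272 K/W
  R_conv,out = 1/(4πr²h) = 1/(4π·1.41²·16.8) = 0.002383 K/W
ΣR = 1.333×10^-4 + 6.222×10^-6 + 0.4272 + 0.002383 = 0.4297 K/W
Q = ΔT/ΣR = (252 °C − 27.2 °C)/0.4297 = 523 W

Q = 523 W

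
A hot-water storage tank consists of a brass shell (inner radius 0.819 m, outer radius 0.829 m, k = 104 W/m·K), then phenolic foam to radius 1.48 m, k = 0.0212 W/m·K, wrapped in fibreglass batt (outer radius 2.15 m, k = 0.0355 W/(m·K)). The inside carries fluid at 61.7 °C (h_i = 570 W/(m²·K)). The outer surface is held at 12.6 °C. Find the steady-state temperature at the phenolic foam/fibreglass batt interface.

Series thermal resistances, inner to outer:
  R_conv,in = 1/(4πr²h) = 1/(4π·0.819²·570) = 2.081×10^-4 K/W
  R_brass = (1/0.819 − 1/0.829)/(4πk) = 0.01473/(4π·104) = 1.127×10^-5 K/W
  R_phenolic foam = (1/0.829 − 1/1.48)/(4πk) = 0.5306/(4π·0.0212) = 1.992 K/W
  R_fibreglass batt = (1/1.48 − 1/2.15)/(4πk) = 0.2106/(4π·0.0355) = 0.4720 K/W
ΣR = 2.081×10^-4 + 1.127×10^-5 + 1.992 + 0.4720 = 2.464 K/W
Q = ΔT/ΣR = (61.7 °C − 12.6 °C)/2.464 = 19.93 W
From the inner boundary to the phenolic foam/fibreglass batt interface, ΣR_partial = 1.992 K/W.
T_interface = T_in − Q·ΣR_partial = 61.7 °C − (19.93)(1.992) = 22.0 °C

T = 22.0 °C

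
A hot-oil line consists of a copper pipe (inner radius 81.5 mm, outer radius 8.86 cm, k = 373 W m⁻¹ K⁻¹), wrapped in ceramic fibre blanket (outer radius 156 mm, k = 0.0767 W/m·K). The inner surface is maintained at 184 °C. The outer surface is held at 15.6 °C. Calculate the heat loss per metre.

Q' = 143 W/m

Treat each layer as a resistance in series:
  R'_copper = ln(0.0886/0.0815)/(2πk) = 0.08353/(2π·373) = 3.564×10^-5 m·K/W
  R'_ceramic fibre blanket = ln(0.156/0.0886)/(2πk) = 0.5657/(2π·0.0767) = 1.174 m·K/W
ΣR = 3.564×10^-5 + 1.174 = 1.174 m·K/W
Q' = ΔT/ΣR = (184 °C − 15.6 °C)/1.174 = 143 W/m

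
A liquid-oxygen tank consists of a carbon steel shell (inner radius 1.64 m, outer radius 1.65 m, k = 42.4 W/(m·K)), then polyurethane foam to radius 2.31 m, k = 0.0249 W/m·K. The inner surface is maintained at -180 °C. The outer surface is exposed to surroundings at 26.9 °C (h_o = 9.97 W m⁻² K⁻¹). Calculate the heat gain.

Q = 373 W

Treat each layer as a resistance in series:
  R_carbon steel = (1/1.64 − 1/1.65)/(4πk) = 0.003695/(4π·42.4) = 6.936×10^-6 K/W
  R_polyurethane foam = (1/1.65 − 1/2.31)/(4πk) = 0.1732/(4π·0.0249) = 0.5534 K/W
  R_conv,out = 1/(4πr²h) = 1/(4π·2.31²·9.97) = 0.001496 K/W
ΣR = 6.936×10^-6 + 0.5534 + 0.001496 = 0.5549 K/W
Q = ΔT/ΣR = (-180 °C − 26.9 °C)/0.5549 = -373 W
(Negative Q ⇒ heat flows inward; heat gain = 373 W.)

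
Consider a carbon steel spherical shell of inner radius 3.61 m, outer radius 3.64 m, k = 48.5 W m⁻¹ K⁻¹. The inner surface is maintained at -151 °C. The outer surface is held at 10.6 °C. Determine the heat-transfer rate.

Q = 4.31×10^7 W

Q = 4πk·ΔT/(1/r₁ − 1/r₂) = 4π × 48.5 × 161.6 / (1/3.61 − 1/3.64) = 4.31×10^7 W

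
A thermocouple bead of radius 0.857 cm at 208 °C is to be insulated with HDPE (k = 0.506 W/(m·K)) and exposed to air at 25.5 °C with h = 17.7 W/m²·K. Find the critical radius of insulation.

For a sphere, r_cr = 2k_ins/h = 2·0.506/17.7 = 0.0572 m = 5.72 cm

r_cr = 5.72 cm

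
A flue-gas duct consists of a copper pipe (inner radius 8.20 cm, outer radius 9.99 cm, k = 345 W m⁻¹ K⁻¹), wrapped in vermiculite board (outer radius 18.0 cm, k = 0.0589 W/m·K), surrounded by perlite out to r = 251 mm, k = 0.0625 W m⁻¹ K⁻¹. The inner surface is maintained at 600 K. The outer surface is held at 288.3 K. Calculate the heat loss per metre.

Resistance network (inner→outer):
  R'_copper = ln(0.0999/0.0820)/(2πk) = 0.1975/(2π·345) = 9.109×10^-5 m·K/W
  R'_vermiculite board = ln(0.180/0.0999)/(2πk) = 0.5888/(2π·0.0589) = 1.591 m·K/W
  R'_perlite = ln(0.251/0.180)/(2πk) = 0.3325/(2π·0.0625) = 0.8467 m·K/W
ΣR = 9.109×10^-5 + 1.591 + 0.8467 = 2.438 m·K/W
Q' = ΔT/ΣR = (600 K − 288.3 K)/2.438 = 128 W/m

Q' = 128 W/m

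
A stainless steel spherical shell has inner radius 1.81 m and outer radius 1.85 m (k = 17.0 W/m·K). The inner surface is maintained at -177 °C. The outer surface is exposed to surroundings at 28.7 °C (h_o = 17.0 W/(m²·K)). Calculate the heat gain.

Resistance network (inner→outer):
  R_stainless steel = (1/1.81 − 1/1.85)/(4πk) = 0.01195/(4π·17.0) = 5.592×10^-5 K/W
  R_conv,out = 1/(4πr²h) = 1/(4π·1.85²·17.0) = 0.001368 K/W
ΣR = 5.592×10^-5 + 0.001368 = 0.001424 K/W
Q = ΔT/ΣR = (-177 °C − 28.7 °C)/0.001424 = -1.44×10^5 W
(Negative Q ⇒ heat flows inward; heat gain = 1.44×10^5 W.)

Q = 1.44×10^5 W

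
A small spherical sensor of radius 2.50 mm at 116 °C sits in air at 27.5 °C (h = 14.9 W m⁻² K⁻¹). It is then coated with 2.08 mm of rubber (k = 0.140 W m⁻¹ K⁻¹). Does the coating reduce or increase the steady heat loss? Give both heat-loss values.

Critical radius for a sphere: r_cr = 2k/h = 0.0188 m = 1.88 cm.
Outer radius after coating: r₂ = 0.00250 + 0.00208 = 0.00458 m.
Since r₁ < r_cr and r₂ ≤ r_cr, the coating moves toward the maximum at r_cr — heat loss rises.
Bare: R = 1/(4πr₁²h) = 854.5 K/W; Q = 88.5/854.5 = 0.104 W.
Coated: R = R_cond + R_conv = 357.9 K/W; Q = 88.5/357.9 = 0.247 W.

increases: 0.104 → 0.247 W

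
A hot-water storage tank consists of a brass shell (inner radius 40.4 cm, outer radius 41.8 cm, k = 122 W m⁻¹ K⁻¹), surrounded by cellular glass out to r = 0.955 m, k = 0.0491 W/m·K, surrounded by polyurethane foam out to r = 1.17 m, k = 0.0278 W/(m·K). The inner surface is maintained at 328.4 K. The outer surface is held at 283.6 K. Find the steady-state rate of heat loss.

Series thermal resistances, inner to outer:
  R_brass = (1/0.404 − 1/0.418)/(4πk) = 0.08290/(4π·122) = 5.408×10^-5 K/W
  R_cellular glass = (1/0.418 − 1/0.955)/(4πk) = 1.345/(4π·0.0491) = 2.180 K/W
  R_polyurethane foam = (1/0.955 − 1/1.17)/(4πk) = 0.1924/(4π·0.0278) = 0.5508 K/W
ΣR = 5.408×10^-5 + 2.180 + 0.5508 = 2.731 K/W
Q = ΔT/ΣR = (328.4 K − 283.6 K)/2.731 = 16.4 W

Q = 16.4 W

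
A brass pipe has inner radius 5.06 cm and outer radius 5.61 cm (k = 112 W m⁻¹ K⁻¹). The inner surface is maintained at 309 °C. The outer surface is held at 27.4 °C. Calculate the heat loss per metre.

Q' = 1920 kW/m

Q' = 2πk·ΔT/ln(r₂/r₁) = 2π × 112 × 281.6 / ln(0.0561/0.0506) = 1.92×10^6 W/m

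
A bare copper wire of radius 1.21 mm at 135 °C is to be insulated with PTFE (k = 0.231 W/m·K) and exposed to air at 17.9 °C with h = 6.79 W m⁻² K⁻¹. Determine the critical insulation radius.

r_cr = 3.40 cm

For a cylinder, r_cr = k_ins/h = 0.231/6.79 = 0.0340 m = 3.40 cm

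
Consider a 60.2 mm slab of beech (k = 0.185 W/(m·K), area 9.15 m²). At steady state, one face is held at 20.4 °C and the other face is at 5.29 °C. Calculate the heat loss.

Q = kA·ΔT/L = 0.185 × 9.15 × |20.4 °C − 5.29 °C| / 0.0602 = 425 W

Q = 425 W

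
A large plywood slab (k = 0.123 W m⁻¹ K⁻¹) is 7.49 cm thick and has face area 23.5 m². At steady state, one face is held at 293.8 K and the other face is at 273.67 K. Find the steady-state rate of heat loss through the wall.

Q = kA·ΔT/L = 0.123 × 23.5 × |293.8 K − 273.67 K| / 0.0749 = 777 W

Q = 777 W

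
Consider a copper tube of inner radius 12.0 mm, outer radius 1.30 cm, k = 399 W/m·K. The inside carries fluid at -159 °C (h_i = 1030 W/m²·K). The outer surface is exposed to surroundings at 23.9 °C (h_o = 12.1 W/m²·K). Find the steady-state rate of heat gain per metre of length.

Treat each layer as a resistance in series:
  R'_conv,in = 1/(2πr h) = 1/(2π·0.0120·1030) = 0.01288 m·K/W
  R'_copper = ln(0.0130/0.0120)/(2πk) = 0.08004/(2π·399) = 3.193×10^-5 m·K/W
  R'_conv,out = 1/(2πr h) = 1/(2π·0.0130·12.1) = 1.012 m·K/W
ΣR = 0.01288 + 3.193×10^-5 + 1.012 = 1.025 m·K/W
Q' = ΔT/ΣR = (-159 °C − 23.9 °C)/1.025 = -178 W/m
(Negative Q' ⇒ heat flows inward; heat gain = 178 W/m.)

Q' = 178 W/m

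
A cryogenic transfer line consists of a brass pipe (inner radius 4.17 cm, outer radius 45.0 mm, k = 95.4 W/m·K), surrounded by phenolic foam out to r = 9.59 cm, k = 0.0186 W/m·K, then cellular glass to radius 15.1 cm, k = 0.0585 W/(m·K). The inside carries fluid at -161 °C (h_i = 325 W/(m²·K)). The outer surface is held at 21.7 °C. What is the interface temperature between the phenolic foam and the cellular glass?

T = -7.5 °C

Treat each layer as a resistance in series:
  R'_conv,in = 1/(2πr h) = 1/(2π·0.0417·325) = 0.01174 m·K/W
  R'_brass = ln(0.0450/0.0417)/(2πk) = 0.07616/(2π·95.4) = 1.271×10^-4 m·K/W
  R'_phenolic foam = ln(0.0959/0.0450)/(2πk) = 0.7566/(2π·0.0186) = 6.474 m·K/W
  R'_cellular glass = ln(0.151/0.0959)/(2πk) = 0.4540/(2π·0.0585) = 1.235 m·K/W
ΣR = 0.01174 + 1.271×10^-4 + 6.474 + 1.235 = 7.721 m·K/W
Q' = ΔT/ΣR = (-161 °C − 21.7 °C)/7.721 = -23.66 W/m
From the inner boundary to the phenolic foam/cellular glass interface, ΣR_partial = 6.486 m·K/W.
T_interface = T_in − Q'·ΣR_partial = -161 °C − (-23.66)(6.486) = -7.5 °C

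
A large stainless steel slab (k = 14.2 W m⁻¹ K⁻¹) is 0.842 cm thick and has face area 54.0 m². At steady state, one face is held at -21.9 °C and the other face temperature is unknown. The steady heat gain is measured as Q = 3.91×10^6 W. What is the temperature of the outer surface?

Sum the resistances:
  R_stainless steel = L/(kA) = 0.00842/(14.2·54.0) = 1.098×10^-5 K/W
ΣR = 1.098×10^-5 K/W
ΔT = Q·ΣR = 3.91×10^6 × 1.098×10^-5 = 42.93 K
Heat flows inward, so T_out = T_in + ΔT = -21.9 + 42.93 = 21.0 °C

T_out = 21.0 °C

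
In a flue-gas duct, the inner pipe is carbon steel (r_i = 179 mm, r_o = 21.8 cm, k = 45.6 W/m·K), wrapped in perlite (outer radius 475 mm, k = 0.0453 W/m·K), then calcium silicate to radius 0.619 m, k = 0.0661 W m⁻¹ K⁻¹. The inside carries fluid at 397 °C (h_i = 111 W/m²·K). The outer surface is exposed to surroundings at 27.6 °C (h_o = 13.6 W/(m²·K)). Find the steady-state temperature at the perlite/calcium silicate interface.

T = 98.9 °C

Series thermal resistances, inner to outer:
  R'_conv,in = 1/(2πr h) = 1/(2π·0.179·111) = 0.008010 m·K/W
  R'_carbon steel = ln(0.218/0.179)/(2πk) = 0.1971/(2π·45.6) = 6.880×10^-4 m·K/W
  R'_perlite = ln(0.475/0.218)/(2πk) = 0.7788/(2π·0.0453) = 2.736 m·K/W
  R'_calcium silicate = ln(0.619/0.475)/(2πk) = 0.2648/(2π·0.0661) = 0.6376 m·K/W
  R'_conv,out = 1/(2πr h) = 1/(2π·0.619·13.6) = 0.01891 m·K/W
ΣR = 0.008010 + 6.880×10^-4 + 2.736 + 0.6376 + 0.01891 = 3.401 m·K/W
Q' = ΔT/ΣR = (397 °C − 27.6 °C)/3.401 = 108.6 W/m
From the inner boundary to the perlite/calcium silicate interface, ΣR_partial = 2.745 m·K/W.
T_interface = T_in − Q'·ΣR_partial = 397 °C − (108.6)(2.745) = 98.9 °C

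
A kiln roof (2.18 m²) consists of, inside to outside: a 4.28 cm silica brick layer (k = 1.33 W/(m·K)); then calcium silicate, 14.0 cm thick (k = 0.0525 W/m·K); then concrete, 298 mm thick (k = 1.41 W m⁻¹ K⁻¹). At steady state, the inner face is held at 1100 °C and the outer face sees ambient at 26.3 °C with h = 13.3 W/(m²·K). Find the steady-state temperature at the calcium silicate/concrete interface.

T = 129 °C

Treat each layer as a resistance in series:
  R_silica brick = L/(kA) = 0.0428/(1.33·2.18) = 0.01476 K/W
  R_calcium silicate = L/(kA) = 0.140/(0.0525·2.18) = 1.223 K/W
  R_concrete = L/(kA) = 0.298/(1.41·2.18) = 0.09695 K/W
  R_conv,out = 1/(hA) = 1/(13.3·2.18) = 0.03449 K/W
ΣR = 0.01476 + 1.223 + 0.09695 + 0.03449 = 1.369 K/W
Q = ΔT/ΣR = (1100 °C − 26.3 °C)/1.369 = 784.3 W
From the inner boundary to the calcium silicate/concrete interface, ΣR_partial = 1.238 K/W.
T_interface = T_in − Q·ΣR_partial = 1100 °C − (784.3)(1.238) = 129 °C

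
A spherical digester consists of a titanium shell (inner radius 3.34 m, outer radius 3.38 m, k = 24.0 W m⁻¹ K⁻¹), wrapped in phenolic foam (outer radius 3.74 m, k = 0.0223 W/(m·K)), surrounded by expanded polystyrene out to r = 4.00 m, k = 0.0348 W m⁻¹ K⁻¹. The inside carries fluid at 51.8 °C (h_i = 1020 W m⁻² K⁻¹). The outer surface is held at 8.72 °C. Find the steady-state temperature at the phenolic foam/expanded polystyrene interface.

T = 20.8 °C

Series thermal resistances, inner to outer:
  R_conv,in = 1/(4πr²h) = 1/(4π·3.34²·1020) = 6.994×10^-6 K/W
  R_titanium = (1/3.34 − 1/3.38)/(4πk) = 0.003543/(4π·24.0) = 1.175×10^-5 K/W
  R_phenolic foam = (1/3.38 − 1/3.74)/(4πk) = 0.02848/(4π·0.0223) = 0.1016 K/W
  R_expanded polystyrene = (1/3.74 − 1/4.00)/(4πk) = 0.01738/(4π·0.0348) = 0.03974 K/W
ΣR = 6.994×10^-6 + 1.175×10^-5 + 0.1016 + 0.03974 = 0.1414 K/W
Q = ΔT/ΣR = (51.8 °C − 8.72 °C)/0.1414 = 304.7 W
From the inner boundary to the phenolic foam/expanded polystyrene interface, ΣR_partial = 0.1016 K/W.
T_interface = T_in − Q·ΣR_partial = 51.8 °C − (304.7)(0.1016) = 20.8 °C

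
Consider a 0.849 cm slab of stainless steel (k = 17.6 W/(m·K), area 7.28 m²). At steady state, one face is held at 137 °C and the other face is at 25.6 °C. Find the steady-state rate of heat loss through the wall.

Q = 1680 kW

Q = kA·ΔT/L = 17.6 × 7.28 × |137 °C − 25.6 °C| / 0.00849 = 1.68×10^6 W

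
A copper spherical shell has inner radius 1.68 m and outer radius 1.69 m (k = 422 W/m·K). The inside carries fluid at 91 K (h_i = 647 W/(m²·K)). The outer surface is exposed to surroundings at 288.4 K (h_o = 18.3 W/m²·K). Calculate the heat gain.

Q = 126 kW

Treat each layer as a resistance in series:
  R_conv,in = 1/(4πr²h) = 1/(4π·1.68²·647) = 4.358×10^-5 K/W
  R_copper = (1/1.68 − 1/1.69)/(4πk) = 0.003522/(4π·422) = 6.642×10^-7 K/W
  R_conv,out = 1/(4πr²h) = 1/(4π·1.69²·18.3) = 0.001523 K/W
ΣR = 4.358×10^-5 + 6.642×10^-7 + 0.001523 = 0.001567 K/W
Q = ΔT/ΣR = (91 K − 288.4 K)/0.001567 = -1.26×10^5 W
(Negative Q ⇒ heat flows inward; heat gain = 1.26×10^5 W.)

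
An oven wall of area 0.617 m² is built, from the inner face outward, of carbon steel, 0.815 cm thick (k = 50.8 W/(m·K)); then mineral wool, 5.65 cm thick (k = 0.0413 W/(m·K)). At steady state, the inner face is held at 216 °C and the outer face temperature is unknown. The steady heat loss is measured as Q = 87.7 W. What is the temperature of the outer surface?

T_out = 21.5 °C

Sum the resistances:
  R_carbon steel = L/(kA) = 0.00815/(50.8·0.617) = 2.600×10^-4 K/W
  R_mineral wool = L/(kA) = 0.0565/(0.0413·0.617) = 2.217 K/W
ΣR = 2.218 K/W
ΔT = Q·ΣR = 87.7 × 2.218 = 194.5 K
Heat flows outward, so T_out = T_in − ΔT = 216 − 194.5 = 21.5 °C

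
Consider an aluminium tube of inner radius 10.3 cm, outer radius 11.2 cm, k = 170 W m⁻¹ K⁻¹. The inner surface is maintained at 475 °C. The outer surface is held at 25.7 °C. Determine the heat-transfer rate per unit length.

Q' = 5730 kW/m

Q' = 2πk·ΔT/ln(r₂/r₁) = 2π × 170 × 449.3 / ln(0.112/0.103) = 5.73×10^6 W/m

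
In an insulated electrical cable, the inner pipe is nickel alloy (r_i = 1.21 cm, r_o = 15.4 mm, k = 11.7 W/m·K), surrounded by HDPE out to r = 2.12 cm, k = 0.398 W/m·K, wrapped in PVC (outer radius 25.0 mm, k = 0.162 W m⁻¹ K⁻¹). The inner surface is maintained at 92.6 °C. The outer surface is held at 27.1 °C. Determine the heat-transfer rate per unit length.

Q' = 223 W/m

Series thermal resistances, inner to outer:
  R'_nickel alloy = ln(0.0154/0.0121)/(2πk) = 0.2412/(2π·11.7) = 0.003281 m·K/W
  R'_HDPE = ln(0.0212/0.0154)/(2πk) = 0.3196/(2π·0.398) = 0.1278 m·K/W
  R'_PVC = ln(0.0250/0.0212)/(2πk) = 0.1649/(2π·0.162) = 0.1620 m·K/W
ΣR = 0.003281 + 0.1278 + 0.1620 = 0.2931 m·K/W
Q' = ΔT/ΣR = (92.6 °C − 27.1 °C)/0.2931 = 223 W/m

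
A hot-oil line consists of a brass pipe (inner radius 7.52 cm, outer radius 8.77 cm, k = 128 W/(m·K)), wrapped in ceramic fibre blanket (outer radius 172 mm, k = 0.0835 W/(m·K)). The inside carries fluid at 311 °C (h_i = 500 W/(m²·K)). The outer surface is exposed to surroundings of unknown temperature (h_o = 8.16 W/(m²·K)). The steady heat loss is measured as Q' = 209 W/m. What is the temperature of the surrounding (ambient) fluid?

T_out = 18.0 °C

Sum the resistances:
  R'_conv,in = 1/(2πr h) = 1/(2π·0.0752·500) = 0.004233 m·K/W
  R'_brass = ln(0.0877/0.0752)/(2πk) = 0.1538/(2π·128) = 1.912×10^-4 m·K/W
  R'_ceramic fibre blanket = ln(0.172/0.0877)/(2πk) = 0.6736/(2π·0.0835) = 1.284 m·K/W
  R'_conv,out = 1/(2πr h) = 1/(2π·0.172·8.16) = 0.1134 m·K/W
ΣR = 1.402 m·K/W
ΔT = Q'·ΣR = 209 × 1.402 = 293.0 K
Heat flows outward, so T_out = T_in − ΔT = 311 − 293.0 = 18.0 °C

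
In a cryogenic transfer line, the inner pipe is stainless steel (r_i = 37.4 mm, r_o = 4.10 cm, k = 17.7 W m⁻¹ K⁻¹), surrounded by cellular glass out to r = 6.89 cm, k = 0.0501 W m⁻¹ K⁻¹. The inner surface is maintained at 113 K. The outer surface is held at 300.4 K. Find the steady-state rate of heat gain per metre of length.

Series thermal resistances, inner to outer:
  R'_stainless steel = ln(0.0410/0.0374)/(2πk) = 0.09190/(2π·17.7) = 8.264×10^-4 m·K/W
  R'_cellular glass = ln(0.0689/0.0410)/(2πk) = 0.5191/(2π·0.0501) = 1.649 m·K/W
ΣR = 8.264×10^-4 + 1.649 = 1.650 m·K/W
Q' = ΔT/ΣR = (113 K − 300.4 K)/1.650 = -114 W/m
(Negative Q' ⇒ heat flows inward; heat gain = 114 W/m.)

Q' = 114 W/m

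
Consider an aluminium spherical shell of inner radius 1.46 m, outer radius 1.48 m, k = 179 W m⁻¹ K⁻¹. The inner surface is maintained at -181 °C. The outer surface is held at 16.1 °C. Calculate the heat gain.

Q = 4πk·ΔT/(1/r₁ − 1/r₂) = 4π × 179 × 197.1 / (1/1.46 − 1/1.48) = 4.79×10^7 W

Q = 4.79×10^7 W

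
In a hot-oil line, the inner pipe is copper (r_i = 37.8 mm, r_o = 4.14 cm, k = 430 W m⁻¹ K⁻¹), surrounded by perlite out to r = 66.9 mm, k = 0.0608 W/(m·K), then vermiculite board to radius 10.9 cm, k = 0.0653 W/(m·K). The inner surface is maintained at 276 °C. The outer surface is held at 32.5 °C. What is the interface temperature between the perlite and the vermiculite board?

Resistance network (inner→outer):
  R'_copper = ln(0.0414/0.0378)/(2πk) = 0.09097/(2π·430) = 3.367×10^-5 m·K/W
  R'_perlite = ln(0.0669/0.0414)/(2πk) = 0.4799/(2π·0.0608) = 1.256 m·K/W
  R'_vermiculite board = ln(0.109/0.0669)/(2πk) = 0.4881/(2π·0.0653) = 1.190 m·K/W
ΣR = 3.367×10^-5 + 1.256 + 1.190 = 2.446 m·K/W
Q' = ΔT/ΣR = (276 °C − 32.5 °C)/2.446 = 99.55 W/m
From the inner boundary to the perlite/vermiculite board interface, ΣR_partial = 1.256 m·K/W.
T_interface = T_in − Q'·ΣR_partial = 276 °C − (99.55)(1.256) = 151 °C

T = 151 °C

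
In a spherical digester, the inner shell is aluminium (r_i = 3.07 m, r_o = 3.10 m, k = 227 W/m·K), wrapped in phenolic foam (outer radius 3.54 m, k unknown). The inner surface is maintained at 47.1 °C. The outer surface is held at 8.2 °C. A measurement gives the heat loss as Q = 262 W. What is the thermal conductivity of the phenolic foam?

ΣR = ΔT/Q = |47.1 − 8.2|/262 = 0.1485 K/W
Known resistances:
  R_aluminium = (1/3.07 − 1/3.10)/(4πk) = 0.003152/(4π·227) = 1.105×10^-6 K/W
R_phenolic foam = ΣR − ΣR_known = 0.1485 − 1.105×10^-6 = 0.1485 K/W
(1/r₁−1/r₂)/(4πk) = 0.1485 ⇒ k = 0.04009/(4π·0.1485) = 0.0215 W/m·K

k = 0.0215 W/m·K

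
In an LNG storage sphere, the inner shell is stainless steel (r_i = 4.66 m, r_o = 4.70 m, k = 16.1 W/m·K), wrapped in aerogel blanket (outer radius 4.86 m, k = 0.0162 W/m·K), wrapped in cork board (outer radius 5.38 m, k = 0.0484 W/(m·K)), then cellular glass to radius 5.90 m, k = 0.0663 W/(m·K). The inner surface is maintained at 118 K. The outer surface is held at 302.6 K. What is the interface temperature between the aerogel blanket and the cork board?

Series thermal resistances, inner to outer:
  R_stainless steel = (1/4.66 − 1/4.70)/(4πk) = 0.001826/(4π·16.1) = 9.027×10^-6 K/W
  R_aerogel blanket = (1/4.70 − 1/4.86)/(4πk) = 0.007005/(4π·0.0162) = 0.03441 K/W
  R_cork board = (1/4.86 − 1/5.38)/(4πk) = 0.01989/(4π·0.0484) = 0.03270 K/W
  R_cellular glass = (1/5.38 − 1/5.90)/(4πk) = 0.01638/(4π·0.0663) = 0.01966 K/W
ΣR = 9.027×10^-6 + 0.03441 + 0.03270 + 0.01966 = 0.08678 K/W
Q = ΔT/ΣR = (118 K − 302.6 K)/0.08678 = -2127 W
From the inner boundary to the aerogel blanket/cork board interface, ΣR_partial = 0.03442 K/W.
T_interface = T_in − Q·ΣR_partial = 118 K − (-2127)(0.03442) = 191.2 K

T = 191.2 K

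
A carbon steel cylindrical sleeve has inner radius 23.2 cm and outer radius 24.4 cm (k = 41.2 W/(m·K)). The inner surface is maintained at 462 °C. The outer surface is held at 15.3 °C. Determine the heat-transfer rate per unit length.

Q' = 2.29×10^6 W/m

Q' = 2πk·ΔT/ln(r₂/r₁) = 2π × 41.2 × 446.7 / ln(0.244/0.232) = 2.29×10^6 W/m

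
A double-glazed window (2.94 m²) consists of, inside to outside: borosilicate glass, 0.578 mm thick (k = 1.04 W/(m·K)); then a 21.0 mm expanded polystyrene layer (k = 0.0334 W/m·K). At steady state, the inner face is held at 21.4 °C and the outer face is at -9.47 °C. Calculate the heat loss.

Treat each layer as a resistance in series:
  R_borosilicate glass = L/(kA) = 5.78×10^-4/(1.04·2.94) = 1.890×10^-4 K/W
  R_expanded polystyrene = L/(kA) = 0.0210/(0.0334·2.94) = 0.2139 K/W
ΣR = 1.890×10^-4 + 0.2139 = 0.2141 K/W
Q = ΔT/ΣR = (21.4 °C − -9.47 °C)/0.2141 = 144 W

Q = 144 W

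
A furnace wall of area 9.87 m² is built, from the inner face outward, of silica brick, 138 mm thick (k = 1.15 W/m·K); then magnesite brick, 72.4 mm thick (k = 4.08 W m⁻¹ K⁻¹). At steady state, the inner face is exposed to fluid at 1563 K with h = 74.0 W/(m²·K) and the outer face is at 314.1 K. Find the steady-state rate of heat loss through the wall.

Q = 81500 W

Resistance network (inner→outer):
  R_conv,in = 1/(hA) = 1/(74.0·9.87) = 0.001369 K/W
  R_silica brick = L/(kA) = 0.138/(1.15·9.87) = 0.01216 K/W
  R_magnesite brick = L/(kA) = 0.0724/(4.08·9.87) = 0.001798 K/W
ΣR = 0.001369 + 0.01216 + 0.001798 = 0.01533 K/W
Q = ΔT/ΣR = (1563 K − 314.1 K)/0.01533 = 81500 W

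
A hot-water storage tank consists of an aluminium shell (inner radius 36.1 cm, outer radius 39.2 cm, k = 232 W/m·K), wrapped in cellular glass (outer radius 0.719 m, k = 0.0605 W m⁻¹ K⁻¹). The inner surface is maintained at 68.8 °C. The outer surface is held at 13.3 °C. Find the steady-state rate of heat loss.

Q = 36.4 W

Series thermal resistances, inner to outer:
  R_aluminium = (1/0.361 − 1/0.392)/(4πk) = 0.2191/(4π·232) = 7.514×10^-5 K/W
  R_cellular glass = (1/0.392 − 1/0.719)/(4πk) = 1.160/(4π·0.0605) = 1.526 K/W
ΣR = 7.514×10^-5 + 1.526 = 1.526 K/W
Q = ΔT/ΣR = (68.8 °C − 13.3 °C)/1.526 = 36.4 W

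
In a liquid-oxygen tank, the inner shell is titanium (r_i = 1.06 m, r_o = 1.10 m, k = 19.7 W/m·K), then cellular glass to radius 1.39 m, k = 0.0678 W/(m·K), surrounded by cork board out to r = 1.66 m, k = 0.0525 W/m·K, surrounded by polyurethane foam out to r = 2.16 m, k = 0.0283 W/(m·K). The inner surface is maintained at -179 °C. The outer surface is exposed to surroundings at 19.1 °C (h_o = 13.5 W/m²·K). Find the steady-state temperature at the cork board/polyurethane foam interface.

Resistance network (inner→outer):
  R_titanium = (1/1.06 − 1/1.10)/(4πk) = 0.03431/(4π·19.7) = 1.386×10^-4 K/W
  R_cellular glass = (1/1.10 − 1/1.39)/(4πk) = 0.1897/(4π·0.0678) = 0.2226 K/W
  R_cork board = (1/1.39 − 1/1.66)/(4πk) = 0.1170/(4π·0.0525) = 0.1774 K/W
  R_polyurethane foam = (1/1.66 − 1/2.16)/(4πk) = 0.1394/(4π·0.0283) = 0.3921 K/W
  R_conv,out = 1/(4πr²h) = 1/(4π·2.16²·13.5) = 0.001263 K/W
ΣR = 1.386×10^-4 + 0.2226 + 0.1774 + 0.3921 + 0.001263 = 0.7935 K/W
Q = ΔT/ΣR = (-179 °C − 19.1 °C)/0.7935 = -249.7 W
From the inner boundary to the cork board/polyurethane foam interface, ΣR_partial = 0.4001 K/W.
T_interface = T_in − Q·ΣR_partial = -179 °C − (-249.7)(0.4001) = -79.1 °C

T = -79.1 °C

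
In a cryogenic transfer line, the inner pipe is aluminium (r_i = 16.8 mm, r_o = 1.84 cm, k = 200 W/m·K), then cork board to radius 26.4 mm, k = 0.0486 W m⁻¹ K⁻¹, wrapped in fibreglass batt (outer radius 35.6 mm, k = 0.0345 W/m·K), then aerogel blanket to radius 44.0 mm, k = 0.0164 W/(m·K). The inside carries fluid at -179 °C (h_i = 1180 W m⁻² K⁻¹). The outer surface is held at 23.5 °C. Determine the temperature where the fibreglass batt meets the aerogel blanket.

Resistance network (inner→outer):
  R'_conv,in = 1/(2πr h) = 1/(2π·0.0168·1180) = 0.008028 m·K/W
  R'_aluminium = ln(0.0184/0.0168)/(2πk) = 0.09097/(2π·200) = 7.239×10^-5 m·K/W
  R'_cork board = ln(0.0264/0.0184)/(2πk) = 0.3610/(2π·0.0486) = 1.182 m·K/W
  R'_fibreglass batt = ln(0.0356/0.0264)/(2πk) = 0.2990/(2π·0.0345) = 1.379 m·K/W
  R'_aerogel blanket = ln(0.0440/0.0356)/(2πk) = 0.2118/(2π·0.0164) = 2.056 m·K/W
ΣR = 0.008028 + 7.239×10^-5 + 1.182 + 1.379 + 2.056 = 4.625 m·K/W
Q' = ΔT/ΣR = (-179 °C − 23.5 °C)/4.625 = -43.78 W/m
From the inner boundary to the fibreglass batt/aerogel blanket interface, ΣR_partial = 2.569 m·K/W.
T_interface = T_in − Q'·ΣR_partial = -179 °C − (-43.78)(2.569) = -66.5 °C

T = -66.5 °C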